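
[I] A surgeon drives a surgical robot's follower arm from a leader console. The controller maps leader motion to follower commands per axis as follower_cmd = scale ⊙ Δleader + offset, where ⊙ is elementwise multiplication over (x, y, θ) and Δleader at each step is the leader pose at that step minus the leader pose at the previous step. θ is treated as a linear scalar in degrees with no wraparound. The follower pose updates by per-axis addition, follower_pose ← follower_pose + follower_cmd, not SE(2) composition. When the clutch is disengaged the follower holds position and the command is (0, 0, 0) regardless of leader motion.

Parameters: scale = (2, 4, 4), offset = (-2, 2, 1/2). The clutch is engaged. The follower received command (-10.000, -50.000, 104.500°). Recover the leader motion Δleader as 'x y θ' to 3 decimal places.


axis x: (-10.000 − -2) / (2) = -4.000
axis y: (-50.000 − 2) / (4) = -13.000
axis θ: (104.500 − 1/2) / (4) = 26.000

-4.000 -13.000 26.000


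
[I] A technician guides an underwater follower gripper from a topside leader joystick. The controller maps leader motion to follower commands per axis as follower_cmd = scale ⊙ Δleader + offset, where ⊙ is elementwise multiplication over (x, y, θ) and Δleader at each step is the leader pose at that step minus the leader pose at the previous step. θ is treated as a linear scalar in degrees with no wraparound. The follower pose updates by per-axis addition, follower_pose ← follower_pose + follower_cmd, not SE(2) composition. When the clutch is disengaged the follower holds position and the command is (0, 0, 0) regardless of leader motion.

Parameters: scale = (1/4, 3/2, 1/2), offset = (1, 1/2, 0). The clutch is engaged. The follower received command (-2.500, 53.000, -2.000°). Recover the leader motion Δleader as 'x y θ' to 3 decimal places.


axis x: (-2.500 − 1) / (1/4) = -14.000
axis y: (53.000 − 1/2) / (3/2) = 35.000
axis θ: (-2.000 − 0) / (1/2) = -4.000

-14.000 35.000 -4.000


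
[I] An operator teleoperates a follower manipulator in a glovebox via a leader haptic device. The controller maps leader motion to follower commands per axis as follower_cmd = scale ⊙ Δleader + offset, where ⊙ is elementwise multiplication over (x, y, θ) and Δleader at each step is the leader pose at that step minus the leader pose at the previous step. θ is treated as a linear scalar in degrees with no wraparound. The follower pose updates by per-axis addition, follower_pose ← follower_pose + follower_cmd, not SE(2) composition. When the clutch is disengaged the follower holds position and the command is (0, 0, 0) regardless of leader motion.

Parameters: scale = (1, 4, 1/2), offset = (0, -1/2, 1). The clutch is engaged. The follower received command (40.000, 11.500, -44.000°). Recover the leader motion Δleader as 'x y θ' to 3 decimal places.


40.000 3.000 -90.000

axis x: (40.000 − 0) / (1) = 40.000
axis y: (11.500 − -1/2) / (4) = 3.000
axis θ: (-44.000 − 1) / (1/2) = -90.000


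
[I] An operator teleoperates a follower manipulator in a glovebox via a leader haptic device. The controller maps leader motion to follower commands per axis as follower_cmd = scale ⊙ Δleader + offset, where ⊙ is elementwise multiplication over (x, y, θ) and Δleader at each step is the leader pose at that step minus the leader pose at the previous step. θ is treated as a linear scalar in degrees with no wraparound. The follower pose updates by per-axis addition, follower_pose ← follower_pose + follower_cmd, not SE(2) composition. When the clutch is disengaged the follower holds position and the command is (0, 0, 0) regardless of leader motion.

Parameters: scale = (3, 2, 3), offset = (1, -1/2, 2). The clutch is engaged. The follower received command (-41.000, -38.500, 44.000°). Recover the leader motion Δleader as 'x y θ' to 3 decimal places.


axis x: (-41.000 − 1) / (3) = -14.000
axis y: (-38.500 − -1/2) / (2) = -19.000
axis θ: (44.000 − 2) / (3) = 14.000

-14.000 -19.000 14.000


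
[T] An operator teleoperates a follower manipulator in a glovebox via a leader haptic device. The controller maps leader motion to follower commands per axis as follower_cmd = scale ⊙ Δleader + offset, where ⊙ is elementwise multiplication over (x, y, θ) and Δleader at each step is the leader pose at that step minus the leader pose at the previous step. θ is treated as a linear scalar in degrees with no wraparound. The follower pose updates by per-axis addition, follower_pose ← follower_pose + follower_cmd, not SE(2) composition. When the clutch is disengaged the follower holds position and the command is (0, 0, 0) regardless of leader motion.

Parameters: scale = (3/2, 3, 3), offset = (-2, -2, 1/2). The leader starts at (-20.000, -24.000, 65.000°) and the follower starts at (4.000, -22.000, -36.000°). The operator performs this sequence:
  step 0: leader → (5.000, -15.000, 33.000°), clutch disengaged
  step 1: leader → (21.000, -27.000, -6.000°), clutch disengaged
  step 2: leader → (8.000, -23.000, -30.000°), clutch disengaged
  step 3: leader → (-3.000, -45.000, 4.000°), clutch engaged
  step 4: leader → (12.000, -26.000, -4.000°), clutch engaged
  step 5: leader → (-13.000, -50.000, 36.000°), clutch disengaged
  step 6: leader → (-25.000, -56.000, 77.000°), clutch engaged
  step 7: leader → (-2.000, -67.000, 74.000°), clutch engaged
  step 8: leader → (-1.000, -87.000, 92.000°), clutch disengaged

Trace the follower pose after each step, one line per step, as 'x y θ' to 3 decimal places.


step 0: Δleader=(25.000, 9.000, -32.000°), disengaged; cmd=(0,0,0) → follower holds at (4.000, -22.000, -36.000°)
step 1: Δleader=(16.000, -12.000, -39.000°), disengaged; cmd=(0,0,0) → follower holds at (4.000, -22.000, -36.000°)
step 2: Δleader=(-13.000, 4.000, -24.000°), disengaged; cmd=(0,0,0) → follower holds at (4.000, -22.000, -36.000°)
step 3: Δleader=(-11.000, -22.000, 34.000°), engaged; cmd=(-18.500, -68.000, 102.500°) → follower=(-14.500, -90.000, 66.500°)
step 4: Δleader=(15.000, 19.000, -8.000°), engaged; cmd=(20.500, 55.000, -23.500°) → follower=(6.000, -35.000, 43.000°)
step 5: Δleader=(-25.000, -24.000, 40.000°), disengaged; cmd=(0,0,0) → follower holds at (6.000, -35.000, 43.000°)
step 6: Δleader=(-12.000, -6.000, 41.000°), engaged; cmd=(-20.000, -20.000, 123.500°) → follower=(-14.000, -55.000, 166.500°)
step 7: Δleader=(23.000, -11.000, -3.000°), engaged; cmd=(32.500, -35.000, -8.500°) → follower=(18.500, -90.000, 158.000°)
step 8: Δleader=(1.000, -20.000, 18.000°), disengaged; cmd=(0,0,0) → follower holds at (18.500, -90.000, 158.000°)

4.000 -22.000 -36.000
4.000 -22.000 -36.000
4.000 -22.000 -36.000
-14.500 -90.000 66.500
6.000 -35.000 43.000
6.000 -35.000 43.000
-14.000 -55.000 166.500
18.500 -90.000 158.000
18.500 -90.000 158.000


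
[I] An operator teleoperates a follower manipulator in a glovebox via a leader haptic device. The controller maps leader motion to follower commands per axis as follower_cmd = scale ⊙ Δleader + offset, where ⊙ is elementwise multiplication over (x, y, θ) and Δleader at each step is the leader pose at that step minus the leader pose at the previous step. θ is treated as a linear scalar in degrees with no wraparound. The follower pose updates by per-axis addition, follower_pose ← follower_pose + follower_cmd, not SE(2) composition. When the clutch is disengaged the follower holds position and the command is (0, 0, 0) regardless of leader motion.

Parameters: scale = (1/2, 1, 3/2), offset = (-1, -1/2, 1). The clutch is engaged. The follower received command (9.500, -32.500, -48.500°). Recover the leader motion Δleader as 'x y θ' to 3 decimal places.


axis x: (9.500 − -1) / (1/2) = 21.000
axis y: (-32.500 − -1/2) / (1) = -32.000
axis θ: (-48.500 − 1) / (3/2) = -33.000

21.000 -32.000 -33.000


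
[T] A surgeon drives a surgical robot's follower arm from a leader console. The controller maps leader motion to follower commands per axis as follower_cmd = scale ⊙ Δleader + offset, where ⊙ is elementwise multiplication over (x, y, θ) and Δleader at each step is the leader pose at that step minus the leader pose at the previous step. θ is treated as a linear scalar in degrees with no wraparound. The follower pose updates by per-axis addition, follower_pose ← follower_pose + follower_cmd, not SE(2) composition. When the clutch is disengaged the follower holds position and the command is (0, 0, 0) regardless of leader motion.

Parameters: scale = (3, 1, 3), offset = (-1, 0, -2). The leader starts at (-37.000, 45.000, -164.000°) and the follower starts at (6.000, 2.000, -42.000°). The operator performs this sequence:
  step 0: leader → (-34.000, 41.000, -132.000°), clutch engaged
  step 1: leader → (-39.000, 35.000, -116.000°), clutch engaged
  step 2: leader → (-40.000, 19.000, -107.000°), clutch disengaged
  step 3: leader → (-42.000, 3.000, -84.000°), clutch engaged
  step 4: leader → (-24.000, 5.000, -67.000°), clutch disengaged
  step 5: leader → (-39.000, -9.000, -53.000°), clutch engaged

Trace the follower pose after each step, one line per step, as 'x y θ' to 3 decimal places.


step 0: Δleader=(3.000, -4.000, 32.000°), engaged; cmd=(8.000, -4.000, 94.000°) → follower=(14.000, -2.000, 52.000°)
step 1: Δleader=(-5.000, -6.000, 16.000°), engaged; cmd=(-16.000, -6.000, 46.000°) → follower=(-2.000, -8.000, 98.000°)
step 2: Δleader=(-1.000, -16.000, 9.000°), disengaged; cmd=(0,0,0) → follower holds at (-2.000, -8.000, 98.000°)
step 3: Δleader=(-2.000, -16.000, 23.000°), engaged; cmd=(-7.000, -16.000, 67.000°) → follower=(-9.000, -24.000, 165.000°)
step 4: Δleader=(18.000, 2.000, 17.000°), disengaged; cmd=(0,0,0) → follower holds at (-9.000, -24.000, 165.000°)
step 5: Δleader=(-15.000, -14.000, 14.000°), engaged; cmd=(-46.000, -14.000, 40.000°) → follower=(-55.000, -38.000, 205.000°)

14.000 -2.000 52.000
-2.000 -8.000 98.000
-2.000 -8.000 98.000
-9.000 -24.000 165.000
-9.000 -24.000 165.000
-55.000 -38.000 205.000


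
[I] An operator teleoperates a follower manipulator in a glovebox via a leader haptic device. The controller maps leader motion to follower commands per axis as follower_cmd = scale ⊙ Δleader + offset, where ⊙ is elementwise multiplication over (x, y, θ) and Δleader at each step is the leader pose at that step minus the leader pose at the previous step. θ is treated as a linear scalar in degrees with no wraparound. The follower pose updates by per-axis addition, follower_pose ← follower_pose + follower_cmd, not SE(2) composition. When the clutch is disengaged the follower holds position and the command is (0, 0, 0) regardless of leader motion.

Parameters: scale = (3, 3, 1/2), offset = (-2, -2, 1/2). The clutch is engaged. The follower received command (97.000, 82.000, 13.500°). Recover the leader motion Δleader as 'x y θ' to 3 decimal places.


33.000 28.000 26.000

axis x: (97.000 − -2) / (3) = 33.000
axis y: (82.000 − -2) / (3) = 28.000
axis θ: (13.500 − 1/2) / (1/2) = 26.000


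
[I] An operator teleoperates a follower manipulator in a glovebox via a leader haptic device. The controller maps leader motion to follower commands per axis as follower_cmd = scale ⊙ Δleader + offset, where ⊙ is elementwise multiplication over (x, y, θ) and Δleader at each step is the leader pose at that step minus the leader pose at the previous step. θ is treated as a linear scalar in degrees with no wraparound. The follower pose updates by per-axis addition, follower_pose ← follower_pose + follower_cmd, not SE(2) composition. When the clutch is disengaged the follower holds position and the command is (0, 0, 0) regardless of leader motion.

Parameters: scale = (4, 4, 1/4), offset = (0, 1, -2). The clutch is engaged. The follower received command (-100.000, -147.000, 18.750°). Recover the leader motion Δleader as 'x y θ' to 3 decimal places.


-25.000 -37.000 83.000

axis x: (-100.000 − 0) / (4) = -25.000
axis y: (-147.000 − 1) / (4) = -37.000
axis θ: (18.750 − -2) / (1/4) = 83.000


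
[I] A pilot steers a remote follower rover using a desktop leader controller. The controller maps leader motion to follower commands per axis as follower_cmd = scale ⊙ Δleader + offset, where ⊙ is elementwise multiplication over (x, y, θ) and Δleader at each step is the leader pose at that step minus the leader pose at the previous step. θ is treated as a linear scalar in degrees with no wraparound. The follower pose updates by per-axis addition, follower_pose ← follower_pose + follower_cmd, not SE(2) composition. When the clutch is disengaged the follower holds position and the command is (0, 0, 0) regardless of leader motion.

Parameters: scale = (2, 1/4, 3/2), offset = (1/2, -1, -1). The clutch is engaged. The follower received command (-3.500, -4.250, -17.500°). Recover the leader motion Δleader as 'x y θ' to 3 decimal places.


-2.000 -13.000 -11.000

axis x: (-3.500 − 1/2) / (2) = -2.000
axis y: (-4.250 − -1) / (1/4) = -13.000
axis θ: (-17.500 − -1) / (3/2) = -11.000


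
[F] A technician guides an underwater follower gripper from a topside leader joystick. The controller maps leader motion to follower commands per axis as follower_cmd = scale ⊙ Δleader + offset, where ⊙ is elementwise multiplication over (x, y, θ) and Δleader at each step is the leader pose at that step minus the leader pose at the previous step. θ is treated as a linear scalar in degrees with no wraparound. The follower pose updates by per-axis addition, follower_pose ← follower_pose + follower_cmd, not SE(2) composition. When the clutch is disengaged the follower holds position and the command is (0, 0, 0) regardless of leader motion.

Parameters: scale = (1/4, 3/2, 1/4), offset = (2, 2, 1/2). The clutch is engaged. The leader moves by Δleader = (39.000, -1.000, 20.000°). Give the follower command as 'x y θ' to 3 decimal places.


11.750 0.500 5.500

axis x: 1/4·39.000 + 2 = 11.750
axis y: 3/2·-1.000 + 2 = 0.500
axis θ: 1/4·20.000 + 1/2 = 5.500


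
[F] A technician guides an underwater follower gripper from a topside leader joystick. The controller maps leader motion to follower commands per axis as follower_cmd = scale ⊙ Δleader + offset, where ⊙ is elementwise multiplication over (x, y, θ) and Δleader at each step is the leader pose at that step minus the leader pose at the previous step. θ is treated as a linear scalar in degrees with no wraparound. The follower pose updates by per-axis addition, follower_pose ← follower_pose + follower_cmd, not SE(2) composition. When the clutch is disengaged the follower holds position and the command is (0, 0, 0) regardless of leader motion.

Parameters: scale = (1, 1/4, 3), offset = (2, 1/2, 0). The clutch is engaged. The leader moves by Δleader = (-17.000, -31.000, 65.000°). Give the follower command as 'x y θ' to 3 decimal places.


-15.000 -7.250 195.000

axis x: 1·-17.000 + 2 = -15.000
axis y: 1/4·-31.000 + 1/2 = -7.250
axis θ: 3·65.000 + 0 = 195.000


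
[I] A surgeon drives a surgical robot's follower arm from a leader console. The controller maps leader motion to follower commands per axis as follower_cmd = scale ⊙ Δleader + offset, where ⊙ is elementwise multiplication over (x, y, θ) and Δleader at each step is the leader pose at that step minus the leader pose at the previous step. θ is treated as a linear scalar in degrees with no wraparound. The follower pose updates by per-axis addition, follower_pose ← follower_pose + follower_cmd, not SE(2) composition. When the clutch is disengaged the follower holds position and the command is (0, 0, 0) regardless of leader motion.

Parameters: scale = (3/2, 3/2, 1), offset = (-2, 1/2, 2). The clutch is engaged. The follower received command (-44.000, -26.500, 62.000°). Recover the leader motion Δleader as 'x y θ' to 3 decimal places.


axis x: (-44.000 − -2) / (3/2) = -28.000
axis y: (-26.500 − 1/2) / (3/2) = -18.000
axis θ: (62.000 − 2) / (1) = 60.000

-28.000 -18.000 60.000


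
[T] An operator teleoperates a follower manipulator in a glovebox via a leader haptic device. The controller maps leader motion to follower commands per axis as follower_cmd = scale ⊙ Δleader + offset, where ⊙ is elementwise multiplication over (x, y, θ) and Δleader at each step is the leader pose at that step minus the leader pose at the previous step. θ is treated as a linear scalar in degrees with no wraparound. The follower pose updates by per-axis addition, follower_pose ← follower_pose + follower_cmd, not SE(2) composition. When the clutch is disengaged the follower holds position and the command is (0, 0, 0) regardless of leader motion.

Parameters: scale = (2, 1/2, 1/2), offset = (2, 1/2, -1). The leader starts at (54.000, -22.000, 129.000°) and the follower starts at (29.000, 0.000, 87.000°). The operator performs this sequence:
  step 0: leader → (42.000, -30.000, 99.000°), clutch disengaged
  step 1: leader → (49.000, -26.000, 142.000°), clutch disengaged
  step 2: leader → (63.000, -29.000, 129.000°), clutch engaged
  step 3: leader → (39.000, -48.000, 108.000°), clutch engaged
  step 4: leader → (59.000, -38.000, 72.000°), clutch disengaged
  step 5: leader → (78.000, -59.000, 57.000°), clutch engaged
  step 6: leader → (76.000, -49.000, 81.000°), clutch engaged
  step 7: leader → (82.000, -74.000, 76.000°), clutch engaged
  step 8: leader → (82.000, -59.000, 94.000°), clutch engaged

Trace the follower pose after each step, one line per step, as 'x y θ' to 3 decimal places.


29.000 0.000 87.000
29.000 0.000 87.000
59.000 -1.000 79.500
13.000 -10.000 68.000
13.000 -10.000 68.000
53.000 -20.000 59.500
51.000 -14.500 70.500
65.000 -26.500 67.000
67.000 -18.500 75.000

step 0: Δleader=(-12.000, -8.000, -30.000°), disengaged; cmd=(0,0,0) → follower holds at (29.000, 0.000, 87.000°)
step 1: Δleader=(7.000, 4.000, 43.000°), disengaged; cmd=(0,0,0) → follower holds at (29.000, 0.000, 87.000°)
step 2: Δleader=(14.000, -3.000, -13.000°), engaged; cmd=(30.000, -1.000, -7.500°) → follower=(59.000, -1.000, 79.500°)
step 3: Δleader=(-24.000, -19.000, -21.000°), engaged; cmd=(-46.000, -9.000, -11.500°) → follower=(13.000, -10.000, 68.000°)
step 4: Δleader=(20.000, 10.000, -36.000°), disengaged; cmd=(0,0,0) → follower holds at (13.000, -10.000, 68.000°)
step 5: Δleader=(19.000, -21.000, -15.000°), engaged; cmd=(40.000, -10.000, -8.500°) → follower=(53.000, -20.000, 59.500°)
step 6: Δleader=(-2.000, 10.000, 24.000°), engaged; cmd=(-2.000, 5.500, 11.000°) → follower=(51.000, -14.500, 70.500°)
step 7: Δleader=(6.000, -25.000, -5.000°), engaged; cmd=(14.000, -12.000, -3.500°) → follower=(65.000, -26.500, 67.000°)
step 8: Δleader=(0.000, 15.000, 18.000°), engaged; cmd=(2.000, 8.000, 8.000°) → follower=(67.000, -18.500, 75.000°)


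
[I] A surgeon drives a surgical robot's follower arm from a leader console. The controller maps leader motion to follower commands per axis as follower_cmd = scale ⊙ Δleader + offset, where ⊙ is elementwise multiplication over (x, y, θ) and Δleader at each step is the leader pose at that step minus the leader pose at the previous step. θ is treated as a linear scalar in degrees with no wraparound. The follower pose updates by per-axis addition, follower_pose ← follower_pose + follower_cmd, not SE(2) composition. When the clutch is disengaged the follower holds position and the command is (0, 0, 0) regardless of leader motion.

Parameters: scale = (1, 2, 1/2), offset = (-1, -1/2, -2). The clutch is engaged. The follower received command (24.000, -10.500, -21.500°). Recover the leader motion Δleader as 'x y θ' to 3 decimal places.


25.000 -5.000 -39.000

axis x: (24.000 − -1) / (1) = 25.000
axis y: (-10.500 − -1/2) / (2) = -5.000
axis θ: (-21.500 − -2) / (1/2) = -39.000


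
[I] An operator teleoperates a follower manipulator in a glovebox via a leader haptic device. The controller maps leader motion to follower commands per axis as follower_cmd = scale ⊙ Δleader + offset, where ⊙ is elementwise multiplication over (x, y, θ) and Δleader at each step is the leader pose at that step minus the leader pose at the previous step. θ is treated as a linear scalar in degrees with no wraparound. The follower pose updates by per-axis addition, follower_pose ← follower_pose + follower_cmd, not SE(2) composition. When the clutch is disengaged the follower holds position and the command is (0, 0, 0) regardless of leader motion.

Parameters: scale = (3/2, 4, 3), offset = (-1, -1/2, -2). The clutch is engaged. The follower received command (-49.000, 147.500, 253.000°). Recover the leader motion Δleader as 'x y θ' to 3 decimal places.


-32.000 37.000 85.000

axis x: (-49.000 − -1) / (3/2) = -32.000
axis y: (147.500 − -1/2) / (4) = 37.000
axis θ: (253.000 − -2) / (3) = 85.000


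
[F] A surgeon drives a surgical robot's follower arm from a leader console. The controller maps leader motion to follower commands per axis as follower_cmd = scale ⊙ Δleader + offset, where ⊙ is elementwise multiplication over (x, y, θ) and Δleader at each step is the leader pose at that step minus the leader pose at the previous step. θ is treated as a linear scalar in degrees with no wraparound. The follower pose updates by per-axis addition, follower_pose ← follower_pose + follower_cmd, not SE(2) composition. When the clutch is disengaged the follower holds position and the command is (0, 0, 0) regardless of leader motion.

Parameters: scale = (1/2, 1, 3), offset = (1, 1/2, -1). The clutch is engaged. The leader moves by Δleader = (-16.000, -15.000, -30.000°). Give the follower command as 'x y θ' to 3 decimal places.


axis x: 1/2·-16.000 + 1 = -7.000
axis y: 1·-15.000 + 1/2 = -14.500
axis θ: 3·-30.000 + -1 = -91.000

-7.000 -14.500 -91.000


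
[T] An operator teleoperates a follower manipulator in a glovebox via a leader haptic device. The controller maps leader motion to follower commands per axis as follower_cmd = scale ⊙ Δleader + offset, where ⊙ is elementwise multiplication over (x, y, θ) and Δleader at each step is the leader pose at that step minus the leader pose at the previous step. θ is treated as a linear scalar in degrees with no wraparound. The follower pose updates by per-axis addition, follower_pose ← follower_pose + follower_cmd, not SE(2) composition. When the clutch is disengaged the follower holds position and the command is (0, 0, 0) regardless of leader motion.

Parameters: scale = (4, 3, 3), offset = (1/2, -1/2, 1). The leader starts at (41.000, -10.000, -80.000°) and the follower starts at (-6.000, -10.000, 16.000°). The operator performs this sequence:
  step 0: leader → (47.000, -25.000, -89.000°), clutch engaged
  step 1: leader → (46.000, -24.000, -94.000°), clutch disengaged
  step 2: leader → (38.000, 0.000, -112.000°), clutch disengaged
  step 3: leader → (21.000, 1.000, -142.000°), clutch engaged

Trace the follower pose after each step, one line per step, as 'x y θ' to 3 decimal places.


18.500 -55.500 -10.000
18.500 -55.500 -10.000
18.500 -55.500 -10.000
-49.000 -53.000 -99.000

step 0: Δleader=(6.000, -15.000, -9.000°), engaged; cmd=(24.500, -45.500, -26.000°) → follower=(18.500, -55.500, -10.000°)
step 1: Δleader=(-1.000, 1.000, -5.000°), disengaged; cmd=(0,0,0) → follower holds at (18.500, -55.500, -10.000°)
step 2: Δleader=(-8.000, 24.000, -18.000°), disengaged; cmd=(0,0,0) → follower holds at (18.500, -55.500, -10.000°)
step 3: Δleader=(-17.000, 1.000, -30.000°), engaged; cmd=(-67.500, 2.500, -89.000°) → follower=(-49.000, -53.000, -99.000°)


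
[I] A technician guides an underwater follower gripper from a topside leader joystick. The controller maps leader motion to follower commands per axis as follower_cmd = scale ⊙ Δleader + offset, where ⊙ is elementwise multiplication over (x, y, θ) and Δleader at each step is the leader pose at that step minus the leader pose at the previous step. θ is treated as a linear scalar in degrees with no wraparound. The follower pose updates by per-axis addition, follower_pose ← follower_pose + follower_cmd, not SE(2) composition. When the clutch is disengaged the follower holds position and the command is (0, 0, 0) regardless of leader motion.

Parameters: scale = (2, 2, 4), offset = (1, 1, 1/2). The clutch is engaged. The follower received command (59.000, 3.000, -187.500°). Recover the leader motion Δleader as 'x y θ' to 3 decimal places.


29.000 1.000 -47.000

axis x: (59.000 − 1) / (2) = 29.000
axis y: (3.000 − 1) / (2) = 1.000
axis θ: (-187.500 − 1/2) / (4) = -47.000


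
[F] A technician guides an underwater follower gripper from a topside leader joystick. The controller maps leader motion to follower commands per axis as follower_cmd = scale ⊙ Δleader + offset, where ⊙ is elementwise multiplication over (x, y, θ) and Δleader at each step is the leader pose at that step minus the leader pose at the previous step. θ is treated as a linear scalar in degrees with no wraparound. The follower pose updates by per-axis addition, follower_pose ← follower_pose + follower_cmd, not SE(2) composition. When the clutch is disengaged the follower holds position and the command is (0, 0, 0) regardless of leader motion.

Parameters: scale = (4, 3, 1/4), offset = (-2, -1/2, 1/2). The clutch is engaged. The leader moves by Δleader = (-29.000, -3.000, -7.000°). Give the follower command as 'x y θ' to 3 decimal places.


axis x: 4·-29.000 + -2 = -118.000
axis y: 3·-3.000 + -1/2 = -9.500
axis θ: 1/4·-7.000 + 1/2 = -1.250

-118.000 -9.500 -1.250


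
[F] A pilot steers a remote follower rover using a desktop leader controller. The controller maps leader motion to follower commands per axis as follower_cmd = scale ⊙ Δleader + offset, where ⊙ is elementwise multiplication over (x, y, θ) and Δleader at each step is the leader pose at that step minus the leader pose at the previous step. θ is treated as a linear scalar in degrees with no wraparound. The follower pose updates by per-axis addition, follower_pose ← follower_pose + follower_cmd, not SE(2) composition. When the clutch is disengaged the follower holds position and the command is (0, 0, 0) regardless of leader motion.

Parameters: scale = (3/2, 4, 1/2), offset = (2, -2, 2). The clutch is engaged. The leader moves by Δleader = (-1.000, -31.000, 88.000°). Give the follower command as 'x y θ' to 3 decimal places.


axis x: 3/2·-1.000 + 2 = 0.500
axis y: 4·-31.000 + -2 = -126.000
axis θ: 1/2·88.000 + 2 = 46.000

0.500 -126.000 46.000


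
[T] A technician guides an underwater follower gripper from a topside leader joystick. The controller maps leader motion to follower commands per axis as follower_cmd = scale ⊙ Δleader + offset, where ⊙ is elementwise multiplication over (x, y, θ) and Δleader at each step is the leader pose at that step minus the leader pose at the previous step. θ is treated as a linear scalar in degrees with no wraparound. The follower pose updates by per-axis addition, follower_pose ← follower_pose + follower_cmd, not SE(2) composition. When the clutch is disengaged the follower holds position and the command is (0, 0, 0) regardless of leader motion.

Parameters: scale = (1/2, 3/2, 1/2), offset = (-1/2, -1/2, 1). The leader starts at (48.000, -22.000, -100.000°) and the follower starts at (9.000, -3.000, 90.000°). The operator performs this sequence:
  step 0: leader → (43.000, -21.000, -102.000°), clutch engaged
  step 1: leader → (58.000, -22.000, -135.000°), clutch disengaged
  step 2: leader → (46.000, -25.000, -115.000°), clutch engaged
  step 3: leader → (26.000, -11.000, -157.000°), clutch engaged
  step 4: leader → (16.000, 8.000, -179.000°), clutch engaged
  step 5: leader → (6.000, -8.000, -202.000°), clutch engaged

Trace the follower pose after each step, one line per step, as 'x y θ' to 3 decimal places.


6.000 -2.000 90.000
6.000 -2.000 90.000
-0.500 -7.000 101.000
-11.000 13.500 81.000
-16.500 41.500 71.000
-22.000 17.000 60.500

step 0: Δleader=(-5.000, 1.000, -2.000°), engaged; cmd=(-3.000, 1.000, 0.000°) → follower=(6.000, -2.000, 90.000°)
step 1: Δleader=(15.000, -1.000, -33.000°), disengaged; cmd=(0,0,0) → follower holds at (6.000, -2.000, 90.000°)
step 2: Δleader=(-12.000, -3.000, 20.000°), engaged; cmd=(-6.500, -5.000, 11.000°) → follower=(-0.500, -7.000, 101.000°)
step 3: Δleader=(-20.000, 14.000, -42.000°), engaged; cmd=(-10.500, 20.500, -20.000°) → follower=(-11.000, 13.500, 81.000°)
step 4: Δleader=(-10.000, 19.000, -22.000°), engaged; cmd=(-5.500, 28.000, -10.000°) → follower=(-16.500, 41.500, 71.000°)
step 5: Δleader=(-10.000, -16.000, -23.000°), engaged; cmd=(-5.500, -24.500, -10.500°) → follower=(-22.000, 17.000, 60.500°)


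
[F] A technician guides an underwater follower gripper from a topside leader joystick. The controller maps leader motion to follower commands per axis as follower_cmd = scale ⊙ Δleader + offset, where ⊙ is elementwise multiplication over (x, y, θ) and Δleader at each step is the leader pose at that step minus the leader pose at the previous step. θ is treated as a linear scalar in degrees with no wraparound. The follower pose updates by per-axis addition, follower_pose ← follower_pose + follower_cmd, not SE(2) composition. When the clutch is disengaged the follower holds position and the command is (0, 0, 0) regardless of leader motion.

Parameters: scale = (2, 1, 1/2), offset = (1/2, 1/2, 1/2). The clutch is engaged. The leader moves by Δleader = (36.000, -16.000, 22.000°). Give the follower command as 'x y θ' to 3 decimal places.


axis x: 2·36.000 + 1/2 = 72.500
axis y: 1·-16.000 + 1/2 = -15.500
axis θ: 1/2·22.000 + 1/2 = 11.500

72.500 -15.500 11.500


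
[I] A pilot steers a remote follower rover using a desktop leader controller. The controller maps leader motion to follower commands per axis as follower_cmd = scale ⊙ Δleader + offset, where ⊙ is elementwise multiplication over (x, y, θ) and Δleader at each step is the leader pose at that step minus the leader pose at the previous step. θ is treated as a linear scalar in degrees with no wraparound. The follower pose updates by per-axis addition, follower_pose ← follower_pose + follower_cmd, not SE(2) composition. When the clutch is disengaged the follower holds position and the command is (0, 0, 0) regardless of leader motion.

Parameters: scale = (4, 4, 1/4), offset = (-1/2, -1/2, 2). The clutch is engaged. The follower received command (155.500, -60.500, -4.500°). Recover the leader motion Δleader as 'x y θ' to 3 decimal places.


39.000 -15.000 -26.000

axis x: (155.500 − -1/2) / (4) = 39.000
axis y: (-60.500 − -1/2) / (4) = -15.000
axis θ: (-4.500 − 2) / (1/4) = -26.000


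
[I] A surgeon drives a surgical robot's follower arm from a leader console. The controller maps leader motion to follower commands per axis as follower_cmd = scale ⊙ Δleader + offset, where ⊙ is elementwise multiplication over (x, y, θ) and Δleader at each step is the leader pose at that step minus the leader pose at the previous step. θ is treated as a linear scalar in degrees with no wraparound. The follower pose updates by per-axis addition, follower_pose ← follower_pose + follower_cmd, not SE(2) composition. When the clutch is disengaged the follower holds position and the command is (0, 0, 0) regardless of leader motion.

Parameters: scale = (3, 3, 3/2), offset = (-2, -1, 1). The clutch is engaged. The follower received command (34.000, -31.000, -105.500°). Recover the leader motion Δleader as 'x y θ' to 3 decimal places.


axis x: (34.000 − -2) / (3) = 12.000
axis y: (-31.000 − -1) / (3) = -10.000
axis θ: (-105.500 − 1) / (3/2) = -71.000

12.000 -10.000 -71.000


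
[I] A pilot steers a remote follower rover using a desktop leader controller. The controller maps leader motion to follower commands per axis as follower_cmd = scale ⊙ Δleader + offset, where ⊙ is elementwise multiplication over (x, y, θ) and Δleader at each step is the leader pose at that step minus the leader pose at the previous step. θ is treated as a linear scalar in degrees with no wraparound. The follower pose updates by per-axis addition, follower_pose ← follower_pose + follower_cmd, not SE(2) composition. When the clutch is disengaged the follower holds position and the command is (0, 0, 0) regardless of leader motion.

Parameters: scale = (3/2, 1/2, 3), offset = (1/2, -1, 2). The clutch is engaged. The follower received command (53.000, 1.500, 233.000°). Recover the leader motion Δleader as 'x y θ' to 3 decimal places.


axis x: (53.000 − 1/2) / (3/2) = 35.000
axis y: (1.500 − -1) / (1/2) = 5.000
axis θ: (233.000 − 2) / (3) = 77.000

35.000 5.000 77.000


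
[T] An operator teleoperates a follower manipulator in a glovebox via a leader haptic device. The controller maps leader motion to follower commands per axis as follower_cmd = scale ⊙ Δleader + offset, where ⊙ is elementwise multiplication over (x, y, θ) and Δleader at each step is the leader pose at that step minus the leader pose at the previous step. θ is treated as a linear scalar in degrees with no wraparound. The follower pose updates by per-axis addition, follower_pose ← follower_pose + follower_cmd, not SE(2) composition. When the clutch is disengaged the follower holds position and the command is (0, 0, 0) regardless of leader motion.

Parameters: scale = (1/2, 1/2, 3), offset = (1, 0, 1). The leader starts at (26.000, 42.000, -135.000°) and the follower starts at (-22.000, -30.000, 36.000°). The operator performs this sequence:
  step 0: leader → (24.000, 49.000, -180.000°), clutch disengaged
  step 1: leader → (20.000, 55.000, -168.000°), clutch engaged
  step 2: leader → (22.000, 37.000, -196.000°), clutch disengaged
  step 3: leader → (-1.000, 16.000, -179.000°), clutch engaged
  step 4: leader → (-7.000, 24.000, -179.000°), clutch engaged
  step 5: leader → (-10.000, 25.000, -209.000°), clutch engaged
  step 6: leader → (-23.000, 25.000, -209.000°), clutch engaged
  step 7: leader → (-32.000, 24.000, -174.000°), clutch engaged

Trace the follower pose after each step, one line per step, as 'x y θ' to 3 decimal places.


-22.000 -30.000 36.000
-23.000 -27.000 73.000
-23.000 -27.000 73.000
-33.500 -37.500 125.000
-35.500 -33.500 126.000
-36.000 -33.000 37.000
-41.500 -33.000 38.000
-45.000 -33.500 144.000

step 0: Δleader=(-2.000, 7.000, -45.000°), disengaged; cmd=(0,0,0) → follower holds at (-22.000, -30.000, 36.000°)
step 1: Δleader=(-4.000, 6.000, 12.000°), engaged; cmd=(-1.000, 3.000, 37.000°) → follower=(-23.000, -27.000, 73.000°)
step 2: Δleader=(2.000, -18.000, -28.000°), disengaged; cmd=(0,0,0) → follower holds at (-23.000, -27.000, 73.000°)
step 3: Δleader=(-23.000, -21.000, 17.000°), engaged; cmd=(-10.500, -10.500, 52.000°) → follower=(-33.500, -37.500, 125.000°)
step 4: Δleader=(-6.000, 8.000, 0.000°), engaged; cmd=(-2.000, 4.000, 1.000°) → follower=(-35.500, -33.500, 126.000°)
step 5: Δleader=(-3.000, 1.000, -30.000°), engaged; cmd=(-0.500, 0.500, -89.000°) → follower=(-36.000, -33.000, 37.000°)
step 6: Δleader=(-13.000, 0.000, 0.000°), engaged; cmd=(-5.500, 0.000, 1.000°) → follower=(-41.500, -33.000, 38.000°)
step 7: Δleader=(-9.000, -1.000, 35.000°), engaged; cmd=(-3.500, -0.500, 106.000°) → follower=(-45.000, -33.500, 144.000°)


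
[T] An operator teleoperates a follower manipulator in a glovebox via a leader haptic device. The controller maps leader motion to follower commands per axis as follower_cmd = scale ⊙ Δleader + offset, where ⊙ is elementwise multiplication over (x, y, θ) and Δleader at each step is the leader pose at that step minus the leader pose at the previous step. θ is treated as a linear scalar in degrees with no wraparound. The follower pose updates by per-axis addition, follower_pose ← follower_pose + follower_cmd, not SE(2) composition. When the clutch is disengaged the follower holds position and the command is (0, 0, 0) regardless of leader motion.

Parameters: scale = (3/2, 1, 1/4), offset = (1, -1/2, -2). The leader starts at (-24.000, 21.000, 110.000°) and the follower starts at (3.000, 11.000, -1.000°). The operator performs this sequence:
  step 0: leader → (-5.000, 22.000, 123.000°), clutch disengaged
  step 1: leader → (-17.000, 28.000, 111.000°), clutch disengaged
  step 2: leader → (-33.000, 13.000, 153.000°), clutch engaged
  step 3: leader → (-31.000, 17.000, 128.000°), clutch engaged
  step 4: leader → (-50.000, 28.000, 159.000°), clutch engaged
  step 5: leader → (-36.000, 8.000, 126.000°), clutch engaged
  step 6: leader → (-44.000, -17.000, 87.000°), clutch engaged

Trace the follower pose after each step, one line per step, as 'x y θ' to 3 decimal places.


step 0: Δleader=(19.000, 1.000, 13.000°), disengaged; cmd=(0,0,0) → follower holds at (3.000, 11.000, -1.000°)
step 1: Δleader=(-12.000, 6.000, -12.000°), disengaged; cmd=(0,0,0) → follower holds at (3.000, 11.000, -1.000°)
step 2: Δleader=(-16.000, -15.000, 42.000°), engaged; cmd=(-23.000, -15.500, 8.500°) → follower=(-20.000, -4.500, 7.500°)
step 3: Δleader=(2.000, 4.000, -25.000°), engaged; cmd=(4.000, 3.500, -8.250°) → follower=(-16.000, -1.000, -0.750°)
step 4: Δleader=(-19.000, 11.000, 31.000°), engaged; cmd=(-27.500, 10.500, 5.750°) → follower=(-43.500, 9.500, 5.000°)
step 5: Δleader=(14.000, -20.000, -33.000°), engaged; cmd=(22.000, -20.500, -10.250°) → follower=(-21.500, -11.000, -5.250°)
step 6: Δleader=(-8.000, -25.000, -39.000°), engaged; cmd=(-11.000, -25.500, -11.750°) → follower=(-32.500, -36.500, -17.000°)

3.000 11.000 -1.000
3.000 11.000 -1.000
-20.000 -4.500 7.500
-16.000 -1.000 -0.750
-43.500 9.500 5.000
-21.500 -11.000 -5.250
-32.500 -36.500 -17.000


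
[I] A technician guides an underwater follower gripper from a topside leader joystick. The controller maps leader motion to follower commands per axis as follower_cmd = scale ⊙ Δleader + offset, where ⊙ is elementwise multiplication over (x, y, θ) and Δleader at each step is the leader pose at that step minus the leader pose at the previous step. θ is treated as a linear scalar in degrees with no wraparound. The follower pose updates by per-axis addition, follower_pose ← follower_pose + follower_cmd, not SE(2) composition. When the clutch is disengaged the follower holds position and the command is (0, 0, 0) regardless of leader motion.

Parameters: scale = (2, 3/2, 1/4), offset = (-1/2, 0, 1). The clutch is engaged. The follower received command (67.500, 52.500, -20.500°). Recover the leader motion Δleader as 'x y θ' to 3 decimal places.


34.000 35.000 -86.000

axis x: (67.500 − -1/2) / (2) = 34.000
axis y: (52.500 − 0) / (3/2) = 35.000
axis θ: (-20.500 − 1) / (1/4) = -86.000


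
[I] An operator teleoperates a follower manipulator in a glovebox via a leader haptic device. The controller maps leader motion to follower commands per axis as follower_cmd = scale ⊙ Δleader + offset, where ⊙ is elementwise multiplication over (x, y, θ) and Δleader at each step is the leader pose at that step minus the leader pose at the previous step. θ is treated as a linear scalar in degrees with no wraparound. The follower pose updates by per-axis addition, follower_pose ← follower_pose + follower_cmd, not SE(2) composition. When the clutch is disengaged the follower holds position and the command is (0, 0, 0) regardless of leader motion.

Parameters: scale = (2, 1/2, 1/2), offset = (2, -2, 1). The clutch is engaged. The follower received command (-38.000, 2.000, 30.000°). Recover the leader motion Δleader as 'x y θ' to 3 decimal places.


axis x: (-38.000 − 2) / (2) = -20.000
axis y: (2.000 − -2) / (1/2) = 8.000
axis θ: (30.000 − 1) / (1/2) = 58.000

-20.000 8.000 58.000


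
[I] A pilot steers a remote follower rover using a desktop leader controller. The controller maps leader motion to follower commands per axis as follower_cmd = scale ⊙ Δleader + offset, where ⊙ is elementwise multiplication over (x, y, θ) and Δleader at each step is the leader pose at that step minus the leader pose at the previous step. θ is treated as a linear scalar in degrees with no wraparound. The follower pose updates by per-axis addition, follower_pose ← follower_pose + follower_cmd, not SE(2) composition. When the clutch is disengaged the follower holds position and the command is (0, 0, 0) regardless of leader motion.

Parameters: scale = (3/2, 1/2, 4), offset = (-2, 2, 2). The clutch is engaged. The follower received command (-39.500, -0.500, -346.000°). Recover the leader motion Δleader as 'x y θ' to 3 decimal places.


-25.000 -5.000 -87.000

axis x: (-39.500 − -2) / (3/2) = -25.000
axis y: (-0.500 − 2) / (1/2) = -5.000
axis θ: (-346.000 − 2) / (4) = -87.000
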